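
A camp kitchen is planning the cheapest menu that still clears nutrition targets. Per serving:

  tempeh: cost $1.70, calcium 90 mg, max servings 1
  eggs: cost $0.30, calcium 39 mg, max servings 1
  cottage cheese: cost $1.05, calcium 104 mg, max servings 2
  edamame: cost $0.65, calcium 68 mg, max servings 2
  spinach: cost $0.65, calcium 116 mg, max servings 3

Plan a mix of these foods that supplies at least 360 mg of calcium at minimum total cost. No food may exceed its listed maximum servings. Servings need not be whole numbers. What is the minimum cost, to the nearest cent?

$2.04

Cost per mg of calcium: spinach $0.0056, eggs $0.0077, edamame $0.0096, cottage cheese $0.0101, tempeh $0.0189.
Take 3 servings of spinach: +348.0 mg calcium for $1.95 (total $1.95, still need 12.0 mg).
Take 0.3077 servings of eggs: +12.0 mg calcium for $0.09 (total $2.04, still need 0.0 mg).
Filling from the cheapest source first is optimal under one linear minimum: $2.04.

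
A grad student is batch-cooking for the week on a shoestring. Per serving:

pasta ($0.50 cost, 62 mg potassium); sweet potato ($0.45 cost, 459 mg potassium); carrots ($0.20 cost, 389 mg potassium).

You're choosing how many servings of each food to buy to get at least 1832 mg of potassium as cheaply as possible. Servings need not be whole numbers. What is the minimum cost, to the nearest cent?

Cost per mg of potassium: carrots $0.0005, sweet potato $0.0010, pasta $0.0081.
With no serving limits, use only carrots: 1832 mg / 389 mg = 4.71 servings × $0.20 = $0.94.

$0.94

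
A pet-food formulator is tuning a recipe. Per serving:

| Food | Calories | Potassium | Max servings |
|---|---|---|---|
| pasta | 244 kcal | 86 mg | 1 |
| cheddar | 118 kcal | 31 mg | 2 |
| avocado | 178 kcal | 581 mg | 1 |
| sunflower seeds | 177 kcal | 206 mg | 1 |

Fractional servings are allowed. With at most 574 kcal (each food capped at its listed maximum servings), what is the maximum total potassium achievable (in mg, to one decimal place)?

864.2 mg

Potassium per kcal: avocado 3.264, sunflower seeds 1.164, pasta 0.3525, cheddar 0.2627.
Take 1 serving of avocado: uses 178 kcal, +581.0 mg potassium (running total 581.0 mg).
Take 1 serving of sunflower seeds: uses 177 kcal, +206.0 mg potassium (running total 787.0 mg).
Take 0.8975 servings of pasta: uses 219 kcal, +77.2 mg potassium (running total 864.2 mg).
Filling greedily by potassium-per-kcal is optimal for one linear limit, giving 864.2 mg.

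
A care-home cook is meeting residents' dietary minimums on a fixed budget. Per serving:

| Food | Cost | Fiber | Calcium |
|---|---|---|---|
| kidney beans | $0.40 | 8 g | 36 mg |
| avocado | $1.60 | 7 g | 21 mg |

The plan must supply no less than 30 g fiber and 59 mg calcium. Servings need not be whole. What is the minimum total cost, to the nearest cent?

$1.50

This is a tiny linear program; its minimum lies at a vertex of the feasible set. List the vertices and price them.
kidney beans only: max(30/8, 59/36) = 3.75 servings → $1.50.
avocado only: max(30/7, 59/21) = 4.286 servings → $6.86.
kidney beans + avocado: the both-tight solution has a negative serving — not a feasible corner.
Cheapest feasible corner: $1.50.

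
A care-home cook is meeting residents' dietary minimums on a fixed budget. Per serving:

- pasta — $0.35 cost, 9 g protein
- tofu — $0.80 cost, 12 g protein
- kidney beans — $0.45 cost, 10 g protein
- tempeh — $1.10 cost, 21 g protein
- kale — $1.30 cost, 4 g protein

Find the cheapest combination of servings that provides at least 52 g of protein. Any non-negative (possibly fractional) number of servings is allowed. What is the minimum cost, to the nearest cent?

$2.02

Cost per g of protein: pasta $0.0389, kidney beans $0.0450, tempeh $0.0524, tofu $0.0667, kale $0.3250.
With no serving limits, use only pasta: 52 g / 9 g = 5.778 servings × $0.35 = $2.02.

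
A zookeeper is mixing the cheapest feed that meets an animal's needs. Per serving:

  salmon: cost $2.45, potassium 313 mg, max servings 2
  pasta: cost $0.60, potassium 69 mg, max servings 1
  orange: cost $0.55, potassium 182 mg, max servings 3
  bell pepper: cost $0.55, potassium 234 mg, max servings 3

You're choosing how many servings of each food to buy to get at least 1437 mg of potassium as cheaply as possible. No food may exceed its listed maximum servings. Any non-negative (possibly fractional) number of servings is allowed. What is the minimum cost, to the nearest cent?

$4.78

Cost per mg of potassium: bell pepper $0.0024, orange $0.0030, salmon $0.0078, pasta $0.0087.
Take 3 servings of bell pepper: +702.0 mg potassium for $1.65 (total $1.65, still need 735.0 mg).
Take 3 servings of orange: +546.0 mg potassium for $1.65 (total $3.30, still need 189.0 mg).
Take 0.6038 servings of salmon: +189.0 mg potassium for $1.48 (total $4.78, still need 0.0 mg).
Greedy by cheapest-per-mg is optimal for a single linear constraint, so the minimum cost is $4.78.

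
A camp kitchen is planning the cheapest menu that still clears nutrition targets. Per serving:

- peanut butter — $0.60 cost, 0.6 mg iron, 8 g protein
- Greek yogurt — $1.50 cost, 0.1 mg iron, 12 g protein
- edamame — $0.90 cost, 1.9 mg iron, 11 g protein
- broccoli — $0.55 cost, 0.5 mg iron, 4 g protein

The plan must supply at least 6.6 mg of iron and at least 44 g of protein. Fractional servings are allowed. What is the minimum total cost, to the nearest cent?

With two linear requirements the optimum uses one or two foods; enumerate the corners.
peanut butter only: max(6.6/0.6, 44/8) = 11 servings → $6.60.
Greek yogurt only: max(6.6/0.1, 44/12) = 66 servings → $99.00.
edamame only: max(6.6/1.9, 44/11) = 4 servings → $3.60.
broccoli only: max(6.6/0.5, 44/4) = 13.2 servings → $7.26.
peanut butter + Greek yogurt: intersection lies outside the first quadrant.
peanut butter + edamame with both tight: 1.279 servings and 3.07 servings → $3.53.
peanut butter + broccoli: intersection lies outside the first quadrant.
Greek yogurt + edamame with both tight: 0.5069 servings and 3.447 servings → $3.86.
Greek yogurt + broccoli: the both-tight solution has a negative serving — not a feasible corner.
edamame + broccoli with both tight: 2.095 servings and 5.238 servings → $4.77.
So the least-cost plan costs $3.53.

$3.53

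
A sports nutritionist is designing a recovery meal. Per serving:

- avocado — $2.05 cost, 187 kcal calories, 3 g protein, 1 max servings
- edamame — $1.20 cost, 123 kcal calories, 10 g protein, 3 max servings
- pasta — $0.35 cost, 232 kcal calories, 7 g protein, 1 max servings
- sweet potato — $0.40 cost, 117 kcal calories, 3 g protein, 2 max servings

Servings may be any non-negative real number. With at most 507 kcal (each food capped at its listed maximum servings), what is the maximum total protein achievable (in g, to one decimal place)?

Protein per kcal: edamame 0.0813, pasta 0.03017, sweet potato 0.02564, avocado 0.01604.
Take 3 servings of edamame: uses 369 kcal, +30.0 g protein (running total 30.0 g).
Take 0.5948 servings of pasta: uses 138 kcal, +4.2 g protein (running total 34.2 g).
Greedy by best ratio exhausts the calories allowance optimally: 34.2 g.

34.2 g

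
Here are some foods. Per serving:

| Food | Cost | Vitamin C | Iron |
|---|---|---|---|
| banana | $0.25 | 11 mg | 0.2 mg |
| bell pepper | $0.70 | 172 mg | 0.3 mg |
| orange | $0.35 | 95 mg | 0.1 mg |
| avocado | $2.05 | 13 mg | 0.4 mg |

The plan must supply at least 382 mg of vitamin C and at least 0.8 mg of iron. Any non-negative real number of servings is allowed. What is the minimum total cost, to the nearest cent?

Two binding constraints pin down two serving amounts, so the optimal mix uses at most two foods. The candidates are each food alone (scaled to the tighter of vitamin C/iron) and each pair with both constraints tight.
banana only: max(382/11, 0.8/0.2) = 34.73 servings → $8.68.
bell pepper only: max(382/172, 0.8/0.3) = 2.667 servings → $1.87.
orange only: max(382/95, 0.8/0.1) = 8 servings → $2.80.
avocado only: max(382/13, 0.8/0.4) = 29.38 servings → $60.24.
banana + bell pepper with both tight: 0.7395 servings and 2.174 servings → $1.71.
banana + orange with both tight: 2.112 servings and 3.777 servings → $1.85.
banana + avocado: the both-tight solution has a negative serving — not a feasible corner.
bell pepper + orange with both targets exact would need a negative amount; discard.
bell pepper + avocado with both tight: 2.194 servings and 0.3544 servings → $2.26.
orange + avocado with both tight: 3.88 servings and 1.03 servings → $3.47.
Cheapest feasible corner: $1.71.

$1.71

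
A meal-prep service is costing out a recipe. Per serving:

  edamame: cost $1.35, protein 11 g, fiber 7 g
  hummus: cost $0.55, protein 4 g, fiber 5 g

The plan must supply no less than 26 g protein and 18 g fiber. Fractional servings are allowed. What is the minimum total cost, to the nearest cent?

$3.23

This is a tiny linear program; its minimum lies at a vertex of the feasible set. List the vertices and price them.
edamame only: max(26/11, 18/7) = 2.571 servings → $3.47.
hummus only: max(26/4, 18/5) = 6.5 servings → $3.58.
edamame + hummus with both tight: 2.148 servings and 0.5926 servings → $3.23.
Cheapest feasible corner: $3.23.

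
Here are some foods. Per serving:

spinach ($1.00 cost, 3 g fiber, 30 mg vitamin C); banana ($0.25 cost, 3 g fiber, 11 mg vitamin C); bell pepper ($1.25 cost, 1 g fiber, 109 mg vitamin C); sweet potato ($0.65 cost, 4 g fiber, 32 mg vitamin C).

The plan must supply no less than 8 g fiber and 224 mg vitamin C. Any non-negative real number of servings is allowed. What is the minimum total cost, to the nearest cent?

$2.82

An LP optimum is at a vertex; with two nutrient constraints at most two foods are used. Check each candidate.
spinach only: max(8/3, 224/30) = 7.467 servings → $7.47.
banana only: max(8/3, 224/11) = 20.36 servings → $5.09.
bell pepper only: max(8/1, 224/109) = 8 servings → $10.00.
sweet potato only: max(8/4, 224/32) = 7 servings → $4.55.
spinach + banana with both targets exact would need a negative amount; discard.
spinach + bell pepper with both tight: 2.182 servings and 1.455 servings → $4.00.
spinach + sweet potato: intersection lies outside the first quadrant.
banana + bell pepper with both tight: 2.051 servings and 1.848 servings → $2.82.
banana + sweet potato with both targets exact would need a negative amount; discard.
bell pepper + sweet potato with both tight: 1.584 servings and 1.604 servings → $3.02.
So the least-cost plan costs $2.82.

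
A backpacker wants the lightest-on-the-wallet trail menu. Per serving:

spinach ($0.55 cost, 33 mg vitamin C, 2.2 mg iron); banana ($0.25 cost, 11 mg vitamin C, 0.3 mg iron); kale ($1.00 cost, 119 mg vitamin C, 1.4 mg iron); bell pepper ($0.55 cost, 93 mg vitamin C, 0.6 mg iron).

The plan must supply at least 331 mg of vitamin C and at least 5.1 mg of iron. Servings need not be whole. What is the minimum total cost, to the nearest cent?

Minimising a linear cost over {vitamin C ≥ 331, iron ≥ 5.1, servings ≥ 0} — the optimum is at a vertex, using one or two foods.
spinach only: max(331/33, 5.1/2.2) = 10.03 servings → $5.52.
banana only: max(331/11, 5.1/0.3) = 30.09 servings → $7.52.
kale only: max(331/119, 5.1/1.4) = 3.643 servings → $3.64.
bell pepper only: max(331/93, 5.1/0.6) = 8.5 servings → $4.67.
spinach + banana: the both-tight solution has a negative serving — not a feasible corner.
spinach + kale with both tight: 0.6656 servings and 2.597 servings → $2.96.
spinach + bell pepper with both tight: 1.492 servings and 3.03 servings → $2.49.
banana + kale with both tight: 7.069 servings and 2.128 servings → $3.90.
banana + bell pepper with both tight: 12.94 servings and 2.028 servings → $4.35.
kale + bell pepper: intersection lies outside the first quadrant.
Cheapest feasible corner: $2.49.

$2.49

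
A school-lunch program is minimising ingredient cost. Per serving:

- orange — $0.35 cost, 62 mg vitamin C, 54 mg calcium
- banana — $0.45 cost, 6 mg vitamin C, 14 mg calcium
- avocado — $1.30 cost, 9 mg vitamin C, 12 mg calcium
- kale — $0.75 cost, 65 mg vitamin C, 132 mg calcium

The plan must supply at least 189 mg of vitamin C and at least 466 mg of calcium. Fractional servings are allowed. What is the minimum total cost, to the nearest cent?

$2.65

A basic optimal solution has at most two foods positive. Try each food alone and each pair with both targets met exactly.
orange only: max(189/62, 466/54) = 8.63 servings → $3.02.
banana only: max(189/6, 466/14) = 33.29 servings → $14.98.
avocado only: max(189/9, 466/12) = 38.83 servings → $50.48.
kale only: max(189/65, 466/132) = 3.53 servings → $2.65.
orange + banana with both targets exact would need a negative amount; discard.
orange + avocado: the both-tight solution has a negative serving — not a feasible corner.
orange + kale: the both-tight solution has a negative serving — not a feasible corner.
banana + avocado with both targets exact would need a negative amount; discard.
banana + kale: intersection lies outside the first quadrant.
avocado + kale: the both-tight solution has a negative serving — not a feasible corner.
The minimum over all feasible corners is $2.65.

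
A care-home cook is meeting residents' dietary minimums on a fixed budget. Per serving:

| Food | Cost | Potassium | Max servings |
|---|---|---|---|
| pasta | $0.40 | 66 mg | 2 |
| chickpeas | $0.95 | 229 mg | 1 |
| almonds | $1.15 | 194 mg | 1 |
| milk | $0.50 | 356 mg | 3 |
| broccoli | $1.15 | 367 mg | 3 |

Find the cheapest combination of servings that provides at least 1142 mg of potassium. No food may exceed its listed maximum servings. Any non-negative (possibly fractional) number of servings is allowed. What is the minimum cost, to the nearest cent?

$1.73

Cost per mg of potassium: milk $0.0014, broccoli $0.0031, chickpeas $0.0041, almonds $0.0059, pasta $0.0061.
Take 3 servings of milk: +1068.0 mg potassium for $1.50 (total $1.50, still need 74.0 mg).
Take 0.2016 servings of broccoli: +74.0 mg potassium for $0.23 (total $1.73, still need 0.0 mg).
Greedy by cheapest-per-mg is optimal for a single linear constraint, so the minimum cost is $1.73.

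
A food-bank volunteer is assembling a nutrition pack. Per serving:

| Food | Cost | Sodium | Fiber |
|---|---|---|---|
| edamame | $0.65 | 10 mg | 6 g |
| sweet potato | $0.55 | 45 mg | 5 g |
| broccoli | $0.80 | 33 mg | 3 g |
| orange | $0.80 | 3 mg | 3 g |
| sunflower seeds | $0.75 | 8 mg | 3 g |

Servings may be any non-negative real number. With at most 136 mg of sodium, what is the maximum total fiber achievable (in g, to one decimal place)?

Fiber per mg sodium: orange 1, edamame 0.6, sunflower seeds 0.375, sweet potato 0.1111, broccoli 0.09091.
With no serving limits, spend the whole sodium allowance on orange: 136 mg / 3 mg × 3 g = 136.0 g.

136.0 g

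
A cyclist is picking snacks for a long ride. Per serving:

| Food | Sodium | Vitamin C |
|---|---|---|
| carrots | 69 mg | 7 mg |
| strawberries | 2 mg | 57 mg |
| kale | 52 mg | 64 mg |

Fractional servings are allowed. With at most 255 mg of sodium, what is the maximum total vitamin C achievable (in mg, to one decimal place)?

7267.5 mg

Vitamin C per mg sodium: strawberries 28.5, kale 1.231, carrots 0.1014.
With no serving limits, spend the whole sodium allowance on strawberries: 255 mg / 2 mg × 57 mg = 7267.5 mg.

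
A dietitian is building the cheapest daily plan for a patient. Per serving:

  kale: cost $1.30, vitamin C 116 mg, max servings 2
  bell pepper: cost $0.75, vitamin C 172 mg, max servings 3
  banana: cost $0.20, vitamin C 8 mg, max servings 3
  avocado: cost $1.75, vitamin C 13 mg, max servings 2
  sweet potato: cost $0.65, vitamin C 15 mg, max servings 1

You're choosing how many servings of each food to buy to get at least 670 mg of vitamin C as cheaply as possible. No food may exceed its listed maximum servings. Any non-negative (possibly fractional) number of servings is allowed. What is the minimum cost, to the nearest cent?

Cost per mg of vitamin C: bell pepper $0.0044, kale $0.0112, banana $0.0250, sweet potato $0.0433, avocado $0.1346.
Take 3 servings of bell pepper: +516.0 mg vitamin C for $2.25 (total $2.25, still need 154.0 mg).
Take 1.328 servings of kale: +154.0 mg vitamin C for $1.73 (total $3.98, still need 0.0 mg).
Filling from the cheapest source first is optimal under one linear minimum: $3.98.

$3.98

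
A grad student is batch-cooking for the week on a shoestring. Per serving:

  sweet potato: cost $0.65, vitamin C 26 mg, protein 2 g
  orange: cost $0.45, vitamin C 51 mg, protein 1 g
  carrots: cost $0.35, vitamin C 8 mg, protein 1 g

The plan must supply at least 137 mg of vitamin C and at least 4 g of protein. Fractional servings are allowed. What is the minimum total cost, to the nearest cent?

With two linear requirements the optimum uses one or two foods; enumerate the corners.
sweet potato only: max(137/26, 4/2) = 5.269 servings → $3.42.
orange only: max(137/51, 4/1) = 4 servings → $1.80.
carrots only: max(137/8, 4/1) = 17.12 servings → $5.99.
sweet potato + orange with both tight: 0.8816 servings and 2.237 servings → $1.58.
sweet potato + carrots: the both-tight solution has a negative serving — not a feasible corner.
orange + carrots with both tight: 2.442 servings and 1.558 servings → $1.64.
Cheapest feasible corner: $1.58.

$1.58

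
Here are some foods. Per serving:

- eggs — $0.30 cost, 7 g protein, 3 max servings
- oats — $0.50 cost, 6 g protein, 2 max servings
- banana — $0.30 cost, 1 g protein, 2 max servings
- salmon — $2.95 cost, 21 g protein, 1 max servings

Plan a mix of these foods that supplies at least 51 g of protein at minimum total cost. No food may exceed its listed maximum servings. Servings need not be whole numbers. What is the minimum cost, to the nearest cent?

Cost per g of protein: eggs $0.0429, oats $0.0833, salmon $0.1405, banana $0.3000.
Take 3 servings of eggs: +21.0 g protein for $0.90 (total $0.90, still need 30.0 g).
Take 2 servings of oats: +12.0 g protein for $1.00 (total $1.90, still need 18.0 g).
Take 0.8571 servings of salmon: +18.0 g protein for $2.53 (total $4.43, still need 0.0 g).
Filling from the cheapest source first is optimal under one linear minimum: $4.43.

$4.43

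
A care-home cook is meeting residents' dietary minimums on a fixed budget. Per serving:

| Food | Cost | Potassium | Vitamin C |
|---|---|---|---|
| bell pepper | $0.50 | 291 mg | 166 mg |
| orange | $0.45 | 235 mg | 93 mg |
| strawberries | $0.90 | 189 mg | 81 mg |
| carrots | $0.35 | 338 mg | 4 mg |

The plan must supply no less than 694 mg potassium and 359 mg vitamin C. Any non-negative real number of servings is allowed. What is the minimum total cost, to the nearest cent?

$1.15

Compare the cost at each extreme point of the feasible region.
bell pepper only: max(694/291, 359/166) = 2.385 servings → $1.19.
orange only: max(694/235, 359/93) = 3.86 servings → $1.74.
strawberries only: max(694/189, 359/81) = 4.432 servings → $3.99.
carrots only: max(694/338, 359/4) = 89.75 servings → $31.41.
bell pepper + orange with both tight: 1.659 servings and 0.8986 servings → $1.23.
bell pepper + strawberries with both tight: 1.491 servings and 1.376 servings → $1.98.
bell pepper + carrots with both tight: 2.158 servings and 0.1954 servings → $1.15.
orange + strawberries: the both-tight solution has a negative serving — not a feasible corner.
orange + carrots with both targets exact would need a negative amount; discard.
strawberries + carrots: intersection lies outside the first quadrant.
So the least-cost plan costs $1.15.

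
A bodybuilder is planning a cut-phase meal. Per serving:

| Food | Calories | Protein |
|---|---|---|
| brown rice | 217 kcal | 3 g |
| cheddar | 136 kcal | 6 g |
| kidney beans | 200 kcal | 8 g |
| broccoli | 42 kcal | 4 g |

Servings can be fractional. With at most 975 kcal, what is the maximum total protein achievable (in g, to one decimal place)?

Protein per kcal: broccoli 0.09524, cheddar 0.04412, kidney beans 0.04, brown rice 0.01382.
With no serving limits, spend the whole calories allowance on broccoli: 975 kcal / 42 kcal × 4 g = 92.9 g.

92.9 g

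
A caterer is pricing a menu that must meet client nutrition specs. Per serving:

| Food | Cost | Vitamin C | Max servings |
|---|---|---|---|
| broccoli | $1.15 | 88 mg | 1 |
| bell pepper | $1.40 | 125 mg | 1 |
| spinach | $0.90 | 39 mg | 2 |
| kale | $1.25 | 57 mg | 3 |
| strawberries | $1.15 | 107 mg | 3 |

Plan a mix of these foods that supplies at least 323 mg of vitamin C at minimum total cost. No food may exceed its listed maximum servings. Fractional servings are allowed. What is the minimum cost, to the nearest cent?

$3.47

Cost per mg of vitamin C: strawberries $0.0107, bell pepper $0.0112, broccoli $0.0131, kale $0.0219, spinach $0.0231.
Take 3 servings of strawberries: +321.0 mg vitamin C for $3.45 (total $3.45, still need 2.0 mg).
Take 0.016 servings of bell pepper: +2.0 mg vitamin C for $0.02 (total $3.47, still need 0.0 mg).
Filling from the cheapest source first is optimal under one linear minimum: $3.47.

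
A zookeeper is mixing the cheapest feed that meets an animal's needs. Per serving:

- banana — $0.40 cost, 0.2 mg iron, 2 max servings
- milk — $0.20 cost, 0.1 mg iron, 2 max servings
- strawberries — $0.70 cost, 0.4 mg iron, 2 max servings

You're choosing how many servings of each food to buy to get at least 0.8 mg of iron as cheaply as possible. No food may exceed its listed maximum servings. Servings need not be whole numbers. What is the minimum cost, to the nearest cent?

Cost per mg of iron: strawberries $1.7500, banana $2.0000, milk $2.0000.
Take 2 servings of strawberries: +0.8 mg iron for $1.40 (total $1.40, still need 0.0 mg).
Filling from the cheapest source first is optimal under one linear minimum: $1.40.

$1.40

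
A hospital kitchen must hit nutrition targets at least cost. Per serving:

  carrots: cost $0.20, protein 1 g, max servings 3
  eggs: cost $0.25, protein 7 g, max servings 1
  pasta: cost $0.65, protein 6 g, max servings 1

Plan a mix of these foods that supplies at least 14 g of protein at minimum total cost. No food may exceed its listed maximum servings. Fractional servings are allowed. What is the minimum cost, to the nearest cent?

$1.10

Cost per g of protein: eggs $0.0357, pasta $0.1083, carrots $0.2000.
Take 1 serving of eggs: +7.0 g protein for $0.25 (total $0.25, still need 7.0 g).
Take 1 serving of pasta: +6.0 g protein for $0.65 (total $0.90, still need 1.0 g).
Take 1 serving of carrots: +1.0 g protein for $0.20 (total $1.10, still need 0.0 g).
Greedy by cheapest-per-g is optimal for a single linear constraint, so the minimum cost is $1.10.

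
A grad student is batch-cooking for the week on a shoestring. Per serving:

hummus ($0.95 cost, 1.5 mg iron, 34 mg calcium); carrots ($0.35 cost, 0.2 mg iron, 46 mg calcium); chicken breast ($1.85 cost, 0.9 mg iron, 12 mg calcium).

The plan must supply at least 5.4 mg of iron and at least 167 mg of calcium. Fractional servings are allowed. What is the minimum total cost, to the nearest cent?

Minimising a linear cost over {iron ≥ 5.4, calcium ≥ 167, servings ≥ 0} — the optimum is at a vertex, using one or two foods.
hummus only: max(5.4/1.5, 167/34) = 4.912 servings → $4.67.
carrots only: max(5.4/0.2, 167/46) = 27 servings → $9.45.
chicken breast only: max(5.4/0.9, 167/12) = 13.92 servings → $25.75.
hummus + carrots with both tight: 3.457 servings and 1.076 servings → $3.66.
hummus + chicken breast with both targets exact would need a negative amount; discard.
carrots + chicken breast with both tight: 2.192 servings and 5.513 servings → $10.97.
So the least-cost plan costs $3.66.

$3.66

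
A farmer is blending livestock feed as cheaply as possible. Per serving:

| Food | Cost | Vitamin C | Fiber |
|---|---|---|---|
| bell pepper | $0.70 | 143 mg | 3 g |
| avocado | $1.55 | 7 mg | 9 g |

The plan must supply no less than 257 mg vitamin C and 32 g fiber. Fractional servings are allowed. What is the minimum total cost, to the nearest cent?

$5.81

Check every corner: each single food scaled to meet both minima, and each pair solved so both constraints bind.
bell pepper only: max(257/143, 32/3) = 10.67 servings → $7.47.
avocado only: max(257/7, 32/9) = 36.71 servings → $56.91.
bell pepper + avocado with both tight: 1.65 servings and 3.006 servings → $5.81.
Cheapest feasible corner: $5.81.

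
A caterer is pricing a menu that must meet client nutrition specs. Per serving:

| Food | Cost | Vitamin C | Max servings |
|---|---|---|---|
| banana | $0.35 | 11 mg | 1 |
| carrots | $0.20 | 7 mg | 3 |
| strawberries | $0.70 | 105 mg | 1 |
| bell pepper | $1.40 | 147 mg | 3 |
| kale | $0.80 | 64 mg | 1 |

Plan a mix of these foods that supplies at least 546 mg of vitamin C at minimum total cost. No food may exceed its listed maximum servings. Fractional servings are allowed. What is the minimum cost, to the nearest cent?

$4.90

Cost per mg of vitamin C: strawberries $0.0067, bell pepper $0.0095, kale $0.0125, carrots $0.0286, banana $0.0318.
Take 1 serving of strawberries: +105.0 mg vitamin C for $0.70 (total $0.70, still need 441.0 mg).
Take 3 servings of bell pepper: +441.0 mg vitamin C for $4.20 (total $4.90, still need 0.0 mg).
Filling from the cheapest source first is optimal under one linear minimum: $4.90.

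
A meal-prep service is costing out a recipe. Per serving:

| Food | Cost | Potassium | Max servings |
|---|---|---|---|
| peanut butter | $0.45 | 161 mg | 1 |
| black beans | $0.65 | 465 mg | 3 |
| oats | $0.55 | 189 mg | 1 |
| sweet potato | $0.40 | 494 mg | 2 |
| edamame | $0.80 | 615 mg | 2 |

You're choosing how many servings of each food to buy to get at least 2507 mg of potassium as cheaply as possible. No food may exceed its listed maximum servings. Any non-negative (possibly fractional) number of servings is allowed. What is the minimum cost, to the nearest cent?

Cost per mg of potassium: sweet potato $0.0008, edamame $0.0013, black beans $0.0014, peanut butter $0.0028, oats $0.0029.
Take 2 servings of sweet potato: +988.0 mg potassium for $0.80 (total $0.80, still need 1519.0 mg).
Take 2 servings of edamame: +1230.0 mg potassium for $1.60 (total $2.40, still need 289.0 mg).
Take 0.6215 servings of black beans: +289.0 mg potassium for $0.40 (total $2.80, still need 0.0 mg).
Greedy by cheapest-per-mg is optimal for a single linear constraint, so the minimum cost is $2.80.

$2.80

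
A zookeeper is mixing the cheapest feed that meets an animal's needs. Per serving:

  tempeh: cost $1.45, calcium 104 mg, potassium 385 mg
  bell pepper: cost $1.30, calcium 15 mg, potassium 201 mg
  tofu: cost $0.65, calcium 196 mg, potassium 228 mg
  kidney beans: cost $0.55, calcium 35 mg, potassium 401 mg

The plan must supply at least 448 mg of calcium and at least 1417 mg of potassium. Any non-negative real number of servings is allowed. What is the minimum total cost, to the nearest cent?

With two linear requirements the optimum uses one or two foods; enumerate the corners.
tempeh only: max(448/104, 1417/385) = 4.308 servings → $6.25.
bell pepper only: max(448/15, 1417/201) = 29.87 servings → $38.83.
tofu only: max(448/196, 1417/228) = 6.215 servings → $4.04.
kidney beans only: max(448/35, 1417/401) = 12.8 servings → $7.04.
tempeh + bell pepper: intersection lies outside the first quadrant.
tempeh + tofu with both tight: 3.393 servings and 0.4853 servings → $5.24.
tempeh + kidney beans with both targets exact would need a negative amount; discard.
bell pepper + tofu with both tight: 4.881 servings and 1.912 servings → $7.59.
bell pepper + kidney beans: intersection lies outside the first quadrant.
tofu + kidney beans with both tight: 1.842 servings and 2.487 servings → $2.56.
Cheapest feasible corner: $2.56.

$2.56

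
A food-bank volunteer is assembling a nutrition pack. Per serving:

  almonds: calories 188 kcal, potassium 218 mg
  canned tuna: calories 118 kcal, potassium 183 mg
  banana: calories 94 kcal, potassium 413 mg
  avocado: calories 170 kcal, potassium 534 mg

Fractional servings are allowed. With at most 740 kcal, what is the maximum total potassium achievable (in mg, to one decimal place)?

3251.3 mg

Potassium per kcal: banana 4.394, avocado 3.141, canned tuna 1.551, almonds 1.16.
With no serving limits, spend the whole calories allowance on banana: 740 kcal / 94 kcal × 413 mg = 3251.3 mg.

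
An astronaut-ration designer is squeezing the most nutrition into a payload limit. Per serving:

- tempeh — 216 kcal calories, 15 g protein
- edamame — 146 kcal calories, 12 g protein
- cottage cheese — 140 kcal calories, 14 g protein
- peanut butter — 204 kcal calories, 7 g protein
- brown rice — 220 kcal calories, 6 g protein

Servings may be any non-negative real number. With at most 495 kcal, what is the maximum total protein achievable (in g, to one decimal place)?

Protein per kcal: cottage cheese 0.1, edamame 0.08219, tempeh 0.06944, peanut butter 0.03431, brown rice 0.02727.
With no serving limits, spend the whole calories allowance on cottage cheese: 495 kcal / 140 kcal × 14 g = 49.5 g.

49.5 g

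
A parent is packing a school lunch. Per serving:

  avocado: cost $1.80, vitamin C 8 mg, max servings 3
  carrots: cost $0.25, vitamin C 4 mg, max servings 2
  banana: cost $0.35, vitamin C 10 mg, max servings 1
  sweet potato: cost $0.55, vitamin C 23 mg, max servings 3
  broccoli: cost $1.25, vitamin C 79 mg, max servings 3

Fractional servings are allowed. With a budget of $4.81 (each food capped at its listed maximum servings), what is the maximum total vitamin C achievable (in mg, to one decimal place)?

281.3 mg

Vitamin C per dollar: broccoli 63.2, sweet potato 41.82, banana 28.57, carrots 16, avocado 4.444.
Take 3 servings of broccoli: spends $3.75, +237.0 mg vitamin C (running total 237.0 mg).
Take 1.927 servings of sweet potato: spends $1.06, +44.3 mg vitamin C (running total 281.3 mg).
Filling greedily by vitamin C-per-dollar is optimal for one linear limit, giving 281.3 mg.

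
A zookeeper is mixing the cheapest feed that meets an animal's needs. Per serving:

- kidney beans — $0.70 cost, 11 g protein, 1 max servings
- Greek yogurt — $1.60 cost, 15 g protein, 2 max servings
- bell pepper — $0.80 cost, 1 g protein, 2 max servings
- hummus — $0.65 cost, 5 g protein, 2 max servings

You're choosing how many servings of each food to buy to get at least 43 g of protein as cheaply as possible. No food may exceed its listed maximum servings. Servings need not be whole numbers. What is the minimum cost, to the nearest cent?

$4.16

Cost per g of protein: kidney beans $0.0636, Greek yogurt $0.1067, hummus $0.1300, bell pepper $0.8000.
Take 1 serving of kidney beans: +11.0 g protein for $0.70 (total $0.70, still need 32.0 g).
Take 2 servings of Greek yogurt: +30.0 g protein for $3.20 (total $3.90, still need 2.0 g).
Take 0.4 servings of hummus: +2.0 g protein for $0.26 (total $4.16, still need 0.0 g).
Greedy by cheapest-per-g is optimal for a single linear constraint, so the minimum cost is $4.16.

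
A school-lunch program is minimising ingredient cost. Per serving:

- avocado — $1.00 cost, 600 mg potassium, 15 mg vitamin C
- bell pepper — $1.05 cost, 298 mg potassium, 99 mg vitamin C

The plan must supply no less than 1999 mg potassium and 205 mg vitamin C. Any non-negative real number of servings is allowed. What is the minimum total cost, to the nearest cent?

$4.27

avocado only: max(1999/600, 205/15) = 13.67 servings → $13.67.
bell pepper only: max(1999/298, 205/99) = 6.708 servings → $7.04.
avocado + bell pepper with both tight: 2.491 servings and 1.693 servings → $4.27.
Cheapest feasible corner: $4.27.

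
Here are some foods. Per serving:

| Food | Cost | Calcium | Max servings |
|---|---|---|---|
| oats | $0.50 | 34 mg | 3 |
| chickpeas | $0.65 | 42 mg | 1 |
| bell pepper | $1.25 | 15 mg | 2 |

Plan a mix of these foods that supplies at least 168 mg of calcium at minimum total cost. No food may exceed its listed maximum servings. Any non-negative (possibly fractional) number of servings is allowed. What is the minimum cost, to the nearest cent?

Cost per mg of calcium: oats $0.0147, chickpeas $0.0155, bell pepper $0.0833.
Take 3 servings of oats: +102.0 mg calcium for $1.50 (total $1.50, still need 66.0 mg).
Take 1 serving of chickpeas: +42.0 mg calcium for $0.65 (total $2.15, still need 24.0 mg).
Take 1.6 servings of bell pepper: +24.0 mg calcium for $2.00 (total $4.15, still need 0.0 mg).
Filling from the cheapest source first is optimal under one linear minimum: $4.15.

$4.15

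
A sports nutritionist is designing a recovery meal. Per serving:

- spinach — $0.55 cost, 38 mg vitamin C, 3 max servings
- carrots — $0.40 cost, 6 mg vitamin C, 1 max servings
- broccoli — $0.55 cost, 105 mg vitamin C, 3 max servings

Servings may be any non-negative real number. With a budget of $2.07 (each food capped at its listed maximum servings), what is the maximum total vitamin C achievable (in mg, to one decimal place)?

344.0 mg

Vitamin C per dollar: broccoli 190.9, spinach 69.09, carrots 15.
Take 3 servings of broccoli: spends $1.65, +315.0 mg vitamin C (running total 315.0 mg).
Take 0.7636 servings of spinach: spends $0.42, +29.0 mg vitamin C (running total 344.0 mg).
Greedy by best ratio exhausts the cost allowance optimally: 344.0 mg.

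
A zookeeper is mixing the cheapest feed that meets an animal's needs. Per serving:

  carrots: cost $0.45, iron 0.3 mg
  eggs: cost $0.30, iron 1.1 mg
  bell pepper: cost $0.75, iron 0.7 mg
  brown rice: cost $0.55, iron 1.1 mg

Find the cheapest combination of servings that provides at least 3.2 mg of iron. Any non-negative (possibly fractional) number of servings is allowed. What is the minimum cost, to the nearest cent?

$0.87

Cost per mg of iron: eggs $0.2727, brown rice $0.5000, bell pepper $1.0714, carrots $1.5000.
With no serving limits, use only eggs: 3.2 mg / 1.1 mg = 2.909 servings × $0.30 = $0.87.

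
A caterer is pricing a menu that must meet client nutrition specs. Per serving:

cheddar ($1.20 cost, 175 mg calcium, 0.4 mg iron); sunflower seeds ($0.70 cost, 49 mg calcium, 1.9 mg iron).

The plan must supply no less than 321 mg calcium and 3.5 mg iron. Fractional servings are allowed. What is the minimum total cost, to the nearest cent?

$2.76

Check every corner: each single food scaled to meet both minima, and each pair solved so both constraints bind.
cheddar only: max(321/175, 3.5/0.4) = 8.75 servings → $10.50.
sunflower seeds only: max(321/49, 3.5/1.9) = 6.551 servings → $4.59.
cheddar + sunflower seeds with both tight: 1.401 servings and 1.547 servings → $2.76.
Cheapest feasible corner: $2.76.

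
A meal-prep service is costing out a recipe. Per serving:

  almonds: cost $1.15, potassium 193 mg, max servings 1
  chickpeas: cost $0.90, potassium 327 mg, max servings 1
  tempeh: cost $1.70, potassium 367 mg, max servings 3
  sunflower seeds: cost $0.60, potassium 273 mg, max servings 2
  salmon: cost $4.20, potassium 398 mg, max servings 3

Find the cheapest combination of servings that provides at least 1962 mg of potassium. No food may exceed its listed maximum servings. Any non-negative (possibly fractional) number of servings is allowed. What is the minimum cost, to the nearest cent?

Cost per mg of potassium: sunflower seeds $0.0022, chickpeas $0.0028, tempeh $0.0046, almonds $0.0060, salmon $0.0106.
Take 2 servings of sunflower seeds: +546.0 mg potassium for $1.20 (total $1.20, still need 1416.0 mg).
Take 1 serving of chickpeas: +327.0 mg potassium for $0.90 (total $2.10, still need 1089.0 mg).
Take 2.967 servings of tempeh: +1089.0 mg potassium for $5.04 (total $7.14, still need 0.0 mg).
Greedy by cheapest-per-mg is optimal for a single linear constraint, so the minimum cost is $7.14.

$7.14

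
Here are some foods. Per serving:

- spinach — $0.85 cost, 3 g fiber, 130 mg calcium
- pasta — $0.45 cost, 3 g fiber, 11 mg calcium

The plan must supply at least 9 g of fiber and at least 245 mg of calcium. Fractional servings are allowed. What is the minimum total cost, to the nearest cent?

$2.06

spinach only: max(9/3, 245/130) = 3 servings → $2.55.
pasta only: max(9/3, 245/11) = 22.27 servings → $10.02.
spinach + pasta with both tight: 1.782 servings and 1.218 servings → $2.06.
So the least-cost plan costs $2.06.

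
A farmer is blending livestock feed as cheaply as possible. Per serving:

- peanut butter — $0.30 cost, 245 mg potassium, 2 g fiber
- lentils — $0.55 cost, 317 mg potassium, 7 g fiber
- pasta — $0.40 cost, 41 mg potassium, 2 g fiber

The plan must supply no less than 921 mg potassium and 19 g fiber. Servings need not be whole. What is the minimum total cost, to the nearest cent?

The cheapest plan sits at a corner of the feasible region — with two constraints it uses at most two foods.
peanut butter only: max(921/245, 19/2) = 9.5 servings → $2.85.
lentils only: max(921/317, 19/7) = 2.905 servings → $1.60.
pasta only: max(921/41, 19/2) = 22.46 servings → $8.99.
peanut butter + lentils with both tight: 0.3922 servings and 2.602 servings → $1.55.
peanut butter + pasta with both tight: 2.605 servings and 6.895 servings → $3.54.
lentils + pasta with both targets exact would need a negative amount; discard.
The minimum over all feasible corners is $1.55.

$1.55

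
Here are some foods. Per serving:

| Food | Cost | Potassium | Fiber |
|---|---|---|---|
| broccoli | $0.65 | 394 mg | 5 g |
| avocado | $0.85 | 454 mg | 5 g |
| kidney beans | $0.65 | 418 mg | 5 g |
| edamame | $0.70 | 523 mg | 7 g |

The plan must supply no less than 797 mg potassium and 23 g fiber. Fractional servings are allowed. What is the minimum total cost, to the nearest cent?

This is a tiny linear program; its minimum lies at a vertex of the feasible set. List the vertices and price them.
broccoli only: max(797/394, 23/5) = 4.6 servings → $2.99.
avocado only: max(797/454, 23/5) = 4.6 servings → $3.91.
kidney beans only: max(797/418, 23/5) = 4.6 servings → $2.99.
edamame only: max(797/523, 23/7) = 3.286 servings → $2.30.
broccoli + avocado with both targets exact would need a negative amount; discard.
broccoli + kidney beans: the both-tight solution has a negative serving — not a feasible corner.
broccoli + edamame with both targets exact would need a negative amount; discard.
avocado + kidney beans: intersection lies outside the first quadrant.
avocado + edamame with both targets exact would need a negative amount; discard.
kidney beans + edamame with both targets exact would need a negative amount; discard.
Cheapest feasible corner: $2.30.

$2.30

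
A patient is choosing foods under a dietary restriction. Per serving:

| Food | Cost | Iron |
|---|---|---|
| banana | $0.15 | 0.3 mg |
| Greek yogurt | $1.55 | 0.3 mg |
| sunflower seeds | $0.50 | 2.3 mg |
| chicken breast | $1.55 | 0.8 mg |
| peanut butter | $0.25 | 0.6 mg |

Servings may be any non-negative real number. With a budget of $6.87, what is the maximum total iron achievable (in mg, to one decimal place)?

Iron per dollar: sunflower seeds 4.6, peanut butter 2.4, banana 2, chicken breast 0.5161, Greek yogurt 0.1935.
With no serving limits, spend the whole cost allowance on sunflower seeds: $6.87 / $0.50 × 2.3 mg = 31.6 mg.

31.6 mg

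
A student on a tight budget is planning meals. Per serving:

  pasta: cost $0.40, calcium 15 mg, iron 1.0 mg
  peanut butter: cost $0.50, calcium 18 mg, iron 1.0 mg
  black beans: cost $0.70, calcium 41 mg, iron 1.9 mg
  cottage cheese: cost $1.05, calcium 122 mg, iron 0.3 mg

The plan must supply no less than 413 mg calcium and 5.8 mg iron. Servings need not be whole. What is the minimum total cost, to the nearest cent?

With two linear requirements the optimum uses one or two foods; enumerate the corners.
pasta only: max(413/15, 5.8/1.0) = 27.53 servings → $11.01.
peanut butter only: max(413/18, 5.8/1.0) = 22.94 servings → $11.47.
black beans only: max(413/41, 5.8/1.9) = 10.07 servings → $7.05.
cottage cheese only: max(413/122, 5.8/0.3) = 19.33 servings → $20.30.
pasta + peanut butter: intersection lies outside the first quadrant.
pasta + black beans with both targets exact would need a negative amount; discard.
pasta + cottage cheese with both tight: 4.968 servings and 2.774 servings → $4.90.
peanut butter + black beans: intersection lies outside the first quadrant.
peanut butter + cottage cheese with both tight: 5.006 servings and 2.647 servings → $5.28.
black beans + cottage cheese with both tight: 2.659 servings and 2.492 servings → $4.48.
So the least-cost plan costs $4.48.

$4.48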